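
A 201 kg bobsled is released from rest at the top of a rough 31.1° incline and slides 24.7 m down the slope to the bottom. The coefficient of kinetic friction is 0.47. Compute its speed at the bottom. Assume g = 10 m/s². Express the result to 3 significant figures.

v = 7.51 m/s

Work–energy: mg(L sinθ) − μ_k(mg cosθ)L = ½mv²
mgh = mgL sinθ = (201)(10)(24.7)sin31.1° = 25644 J
W_f = μ_k mg cosθ · L = (0.47)(201)(10)cos31.1°·24.7 = 19980 J
½mv² = 25644 − 19980 = 5664.1 J
v = √(2 × 5664.1/201) = 7.507 m/s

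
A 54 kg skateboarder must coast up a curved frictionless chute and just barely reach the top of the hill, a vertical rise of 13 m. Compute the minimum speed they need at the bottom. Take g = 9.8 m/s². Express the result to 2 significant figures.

At the top they are momentarily at rest, so all KE converts to PE: ½mv² = mgh
v = √(2gh) = √(2 × 9.8 × 13) = 15.96 m/s

v = 16 m/s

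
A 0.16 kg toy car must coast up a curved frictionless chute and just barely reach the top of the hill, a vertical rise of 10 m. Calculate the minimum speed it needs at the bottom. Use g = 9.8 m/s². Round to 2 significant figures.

At the top it is momentarily at rest, so all KE converts to PE: ½mv² = mgh
v = √(2gh) = √(2 × 9.8 × 10) = 14.00 m/s

v = 14 m/s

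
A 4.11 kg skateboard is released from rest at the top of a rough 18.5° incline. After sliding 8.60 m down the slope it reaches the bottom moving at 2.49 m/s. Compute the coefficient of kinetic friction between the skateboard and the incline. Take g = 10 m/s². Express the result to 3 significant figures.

μ_k = 0.297

The energy dissipated by friction is the PE lost minus the KE gained:
mgL sinθ = 112.15 J; ½mv² = 12.741 J
W_f = 112.15 − 12.741 = 99.41 J
μ_k = W_f/(mg cosθ · L) = 99.41/(38.98 × 8.60) = 0.2966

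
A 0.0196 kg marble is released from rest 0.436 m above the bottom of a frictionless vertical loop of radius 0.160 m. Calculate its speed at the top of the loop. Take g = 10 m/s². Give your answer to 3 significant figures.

v = 1.52 m/s

Energy conservation: mgh = ½mv_top² + mg(2r)
v_top² = 2g(h − 2r) = 2(10)(0.436 − 0.3200) = 2.320
v_top = 1.523 m/s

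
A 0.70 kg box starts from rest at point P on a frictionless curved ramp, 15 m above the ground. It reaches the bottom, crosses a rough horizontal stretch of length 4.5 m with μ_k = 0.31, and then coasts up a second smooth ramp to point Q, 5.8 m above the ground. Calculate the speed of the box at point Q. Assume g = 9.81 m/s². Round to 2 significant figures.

Energy at P: mgh₁ = (0.70)(9.81)(15) = 103.00 J
Friction loss: W_f = μ_k mg d = 9.579 J
At Q: ½mv² + mgh₂ = mgh₁ − W_f
½mv² = 103.00 − 9.579 − 39.829 = 53.597 J
v = √(2 × 53.597/0.70) = 12.37 m/s

v = 12 m/s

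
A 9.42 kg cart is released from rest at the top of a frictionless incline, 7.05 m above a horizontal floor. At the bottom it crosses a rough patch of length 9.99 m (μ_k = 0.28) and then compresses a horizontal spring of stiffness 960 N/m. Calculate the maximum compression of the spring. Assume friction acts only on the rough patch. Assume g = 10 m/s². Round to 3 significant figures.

Initial energy: E₁ = mgh = (9.42)(10)(7.05) = 664.11 J
Friction removes W_f = μ_k mg d = (0.28)(9.42)(10)(9.99) = 263.5 J
Energy reaching the spring: E = 664.11 − 263.5 = 400.61 J
At max compression ½kx² = E ⇒ x = √(2E/k) = √(2 × 400.61/960) = 0.9136 m

x = 0.914 m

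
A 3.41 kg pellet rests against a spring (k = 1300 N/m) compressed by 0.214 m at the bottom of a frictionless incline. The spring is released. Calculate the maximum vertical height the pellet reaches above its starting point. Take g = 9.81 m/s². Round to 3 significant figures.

h = 0.890 m

At maximum height the pellet is at rest, so ½kx² = mgh
h = kx²/(2mg) = (1300)(0.214)²/(2 × 3.41 × 9.81) = 0.8899 m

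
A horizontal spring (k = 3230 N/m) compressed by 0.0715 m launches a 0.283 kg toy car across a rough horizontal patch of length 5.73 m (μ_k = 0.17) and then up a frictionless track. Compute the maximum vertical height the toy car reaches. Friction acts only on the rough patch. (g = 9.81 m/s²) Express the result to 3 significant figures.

Spring energy: E₀ = ½kx² = ½(3230)(0.0715)² = 8.2563 J
Friction: W_f = μ_k mg d = (0.17)(0.283)(9.81)(5.73) = 2.704 J
Energy at base of ramp: E = 8.2563 − 2.704 = 5.5520 J
At max height all remaining energy is PE: mgh = E ⇒ h = E/(mg) = 5.5520/(0.283 × 9.81) = 2.000 m

h = 2.00 m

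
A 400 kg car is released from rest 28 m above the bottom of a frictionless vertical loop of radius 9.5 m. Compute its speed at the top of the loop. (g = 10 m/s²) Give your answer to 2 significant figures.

Energy conservation: mgh = ½mv_top² + mg(2r)
v_top² = 2g(h − 2r) = 2(10)(28 − 19.00) = 180.0
v_top = 13.42 m/s

v = 13 m/s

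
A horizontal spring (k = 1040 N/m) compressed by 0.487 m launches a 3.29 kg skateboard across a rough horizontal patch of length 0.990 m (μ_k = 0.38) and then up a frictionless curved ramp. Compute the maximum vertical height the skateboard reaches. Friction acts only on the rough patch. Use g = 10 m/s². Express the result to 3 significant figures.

Spring energy: E₀ = ½kx² = ½(1040)(0.487)² = 123.33 J
Friction: W_f = μ_k mg d = (0.38)(3.29)(10)(0.990) = 12.38 J
Energy at base of ramp: E = 123.33 − 12.38 = 110.95 J
At max height all remaining energy is PE: mgh = E ⇒ h = E/(mg) = 110.95/(3.29 × 10) = 3.372 m

h = 3.37 m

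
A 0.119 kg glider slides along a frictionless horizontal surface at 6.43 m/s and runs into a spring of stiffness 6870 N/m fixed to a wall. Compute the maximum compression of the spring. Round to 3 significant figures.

Conservation of energy between contact and max compression: ½mv² = ½kx²
x = v√(m/k) = 6.43 × √(0.119/6870) = 0.02676 m

x = 0.0268 m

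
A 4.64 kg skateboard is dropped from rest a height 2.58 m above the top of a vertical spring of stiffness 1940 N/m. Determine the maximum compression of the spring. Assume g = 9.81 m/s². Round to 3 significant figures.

Let x be the compression. The total drop is H + x, and the skateboard is instantaneously at rest at max compression, so energy conservation gives:
mg(H + x) = ½kx²
½(1940)x² − (4.64)(9.81)x − (4.64)(9.81)(2.58) = 0
970.0x² − 45.52x − 117.4 = 0
x = [45.52 + √(2072 + 455657)]/(2 × 970.0) = 0.3722 m

x = 0.372 m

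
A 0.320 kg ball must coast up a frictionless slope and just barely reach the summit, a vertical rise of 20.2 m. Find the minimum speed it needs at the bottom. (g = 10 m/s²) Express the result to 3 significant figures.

v = 20.1 m/s

At the top it is momentarily at rest, so all KE converts to PE: ½mv² = mgh
v = √(2gh) = √(2 × 10 × 20.2) = 20.10 m/s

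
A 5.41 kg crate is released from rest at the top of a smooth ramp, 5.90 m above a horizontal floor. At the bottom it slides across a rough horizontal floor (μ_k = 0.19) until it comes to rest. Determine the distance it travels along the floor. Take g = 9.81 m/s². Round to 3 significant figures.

Applying the work–energy principle:
At rest all PE has been dissipated by friction: mgh = μ_k m g d
d = h/μ_k = 5.90/0.19 = 31.05 m

d = 31.1 m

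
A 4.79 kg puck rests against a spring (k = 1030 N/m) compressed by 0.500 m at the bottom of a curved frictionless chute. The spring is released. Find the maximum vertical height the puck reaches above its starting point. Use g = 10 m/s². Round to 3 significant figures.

Energy conservation from release to the highest point: ½kx² = mgh
h = kx²/(2mg) = (1030)(0.500)²/(2 × 4.79 × 10) = 2.688 m

h = 2.69 m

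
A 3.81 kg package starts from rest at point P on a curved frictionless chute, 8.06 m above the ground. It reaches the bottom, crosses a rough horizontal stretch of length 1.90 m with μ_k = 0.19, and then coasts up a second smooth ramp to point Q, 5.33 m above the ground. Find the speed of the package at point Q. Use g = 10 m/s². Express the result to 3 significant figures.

v = 6.88 m/s

Energy at P: mgh₁ = (3.81)(10)(8.06) = 307.09 J
Friction loss: W_f = μ_k mg d = 13.75 J
At Q: ½mv² + mgh₂ = mgh₁ − W_f
½mv² = 307.09 − 13.75 − 203.07 = 90.259 J
v = √(2 × 90.259/3.81) = 6.883 m/s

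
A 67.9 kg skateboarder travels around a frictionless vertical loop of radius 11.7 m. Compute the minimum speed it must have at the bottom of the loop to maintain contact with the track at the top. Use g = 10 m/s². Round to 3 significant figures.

At the top: mg = mv_top²/r ⇒ v_top² = gr = 117.0 m²/s²
Energy from bottom to top (height 2r): ½mv_bot² = ½mv_top² + mg(2r)
v_bot² = gr + 4gr = 5gr = 585.0
v_bot = √(5gr) = 24.19 m/s

v = 24.2 m/s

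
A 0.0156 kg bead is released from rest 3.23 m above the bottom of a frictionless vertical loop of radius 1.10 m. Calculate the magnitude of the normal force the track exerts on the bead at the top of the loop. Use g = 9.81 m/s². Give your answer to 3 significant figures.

N = 0.134 N

Energy from release to top (height 2r): mgh = ½mv_top² + mg(2r)
v_top² = 2g(h − 2r) = 2(9.81)(3.23 − 2.200) = 20.209 m²/s²
At the top, both N and weight point toward the centre: N + mg = mv_top²/r
N = m(v_top²/r − g) = 0.0156(20.209/1.10 − 9.81) = 0.1336 N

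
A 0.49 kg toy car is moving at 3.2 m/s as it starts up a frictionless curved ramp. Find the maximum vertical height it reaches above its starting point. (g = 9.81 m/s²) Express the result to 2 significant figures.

h = 0.52 m

Setting KE at the bottom equal to PE gained: ½mv² = mgh
h = v²/(2g) = 3.2²/(2 × 9.81) = 0.5219 m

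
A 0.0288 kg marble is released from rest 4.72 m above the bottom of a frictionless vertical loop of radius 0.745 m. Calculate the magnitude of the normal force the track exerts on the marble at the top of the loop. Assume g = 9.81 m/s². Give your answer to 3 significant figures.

Energy from release to top (height 2r): mgh = ½mv_top² + mg(2r)
v_top² = 2g(h − 2r) = 2(9.81)(4.72 − 1.490) = 63.373 m²/s²
At the top, both N and weight point toward the centre: N + mg = mv_top²/r
N = m(v_top²/r − g) = 0.0288(63.373/0.745 − 9.81) = 2.167 N

N = 2.17 N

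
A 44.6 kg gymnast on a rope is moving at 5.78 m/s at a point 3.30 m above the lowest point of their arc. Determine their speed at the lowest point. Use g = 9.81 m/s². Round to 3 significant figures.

Equating total energy at the two states: ½mv₀² + mgh = ½mv²
v² = v₀² + 2gh = (5.78)² + 2(9.81)(3.30) = 98.154
v = √98.154 = 9.907 m/s

v = 9.91 m/s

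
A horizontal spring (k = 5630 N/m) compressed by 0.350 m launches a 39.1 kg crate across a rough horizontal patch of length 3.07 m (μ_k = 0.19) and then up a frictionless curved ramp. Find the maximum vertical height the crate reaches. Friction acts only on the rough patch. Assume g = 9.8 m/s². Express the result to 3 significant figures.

Spring energy: E₀ = ½kx² = ½(5630)(0.350)² = 344.84 J
Friction: W_f = μ_k mg d = (0.19)(39.1)(9.8)(3.07) = 223.5 J
Energy at base of ramp: E = 344.84 − 223.5 = 121.33 J
At max height all remaining energy is PE: mgh = E ⇒ h = E/(mg) = 121.33/(39.1 × 9.8) = 0.3166 m

h = 0.317 m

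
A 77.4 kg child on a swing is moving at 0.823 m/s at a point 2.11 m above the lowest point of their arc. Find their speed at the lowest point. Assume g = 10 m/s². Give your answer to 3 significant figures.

v = 6.55 m/s

Equating total energy at the two states: ½mv₀² + mgh = ½mv²
The mass cancels from both sides.
v² = v₀² + 2gh = (0.823)² + 2(10)(2.11) = 42.877
v = √42.877 = 6.548 m/s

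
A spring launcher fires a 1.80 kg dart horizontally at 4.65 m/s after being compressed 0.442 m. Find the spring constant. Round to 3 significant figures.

Spring PE at full compression equals KE at release: ½kx² = ½mv²
k = mv²/x² = (1.80)(4.65)²/(0.442)² = 199.2 N/m

k = 199 N/m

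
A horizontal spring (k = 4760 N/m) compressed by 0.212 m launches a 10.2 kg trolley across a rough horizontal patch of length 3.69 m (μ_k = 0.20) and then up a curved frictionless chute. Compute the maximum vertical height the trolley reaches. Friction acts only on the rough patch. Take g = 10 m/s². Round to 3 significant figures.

h = 0.311 m

Spring energy: E₀ = ½kx² = ½(4760)(0.212)² = 106.97 J
Friction: W_f = μ_k mg d = (0.20)(10.2)(10)(3.69) = 75.28 J
Energy at base of ramp: E = 106.97 − 75.28 = 31.691 J
At max height all remaining energy is PE: mgh = E ⇒ h = E/(mg) = 31.691/(10.2 × 10) = 0.3107 m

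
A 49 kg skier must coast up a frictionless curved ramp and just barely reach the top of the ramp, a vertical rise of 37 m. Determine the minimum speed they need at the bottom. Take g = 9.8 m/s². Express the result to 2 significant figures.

At the top they are momentarily at rest, so all KE converts to PE: ½mv² = mgh
v = √(2gh) = √(2 × 9.8 × 37) = 26.93 m/s

v = 27 m/s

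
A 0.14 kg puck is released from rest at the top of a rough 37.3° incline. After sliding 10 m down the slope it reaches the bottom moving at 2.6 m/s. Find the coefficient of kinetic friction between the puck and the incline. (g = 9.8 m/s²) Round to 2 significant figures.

μ_k = 0.72

Energy balance down the incline: mg L sinθ − ½mv² = μ_k (mg cosθ) L
mgL sinθ = 8.3142 J; ½mv² = 0.47320 J
W_f = 8.3142 − 0.47320 = 7.841 J
μ_k = W_f/(mg cosθ · L) = 7.841/(1.091 × 10) = 0.7184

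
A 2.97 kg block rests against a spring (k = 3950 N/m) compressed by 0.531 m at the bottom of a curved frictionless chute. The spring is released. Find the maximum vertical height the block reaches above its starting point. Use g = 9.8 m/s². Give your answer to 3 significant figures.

All spring PE becomes gravitational PE at the highest point: ½kx² = mgh
h = kx²/(2mg) = (3950)(0.531)²/(2 × 2.97 × 9.8) = 19.13 m

h = 19.1 m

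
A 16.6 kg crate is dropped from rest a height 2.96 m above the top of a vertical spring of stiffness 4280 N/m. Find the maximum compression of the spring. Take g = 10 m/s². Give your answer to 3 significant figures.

x = 0.520 m

Take the reference level at the top of the uncompressed spring. At max compression the crate has fallen H + x and is momentarily at rest:
mg(H + x) = ½kx²
½(4280)x² − (16.6)(10)x − (16.6)(10)(2.96) = 0
2140x² − 166.0x − 491.4 = 0
x = [166.0 + √(27556 + 4.2060e+06)]/(2 × 2140) = 0.5195 m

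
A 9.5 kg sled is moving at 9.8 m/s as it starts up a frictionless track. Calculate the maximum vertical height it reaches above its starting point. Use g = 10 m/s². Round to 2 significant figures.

h = 4.8 m

Setting KE at the bottom equal to PE gained: ½mv² = mgh
h = v²/(2g) = 9.8²/(2 × 10) = 4.802 m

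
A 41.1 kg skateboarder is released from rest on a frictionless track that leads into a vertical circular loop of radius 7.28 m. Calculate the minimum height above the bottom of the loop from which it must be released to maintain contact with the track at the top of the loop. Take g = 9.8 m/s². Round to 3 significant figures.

h = 18.2 m

At the top, for minimum speed gravity alone supplies the centripetal force: mg = mv_top²/r ⇒ v_top² = gr = 71.34 m²/s²
Energy conservation from release height h to the top (height 2r): mgh = ½mv_top² + mg(2r)
h = v_top²/(2g) + 2r = r/2 + 2r = 5r/2 = 18.20 m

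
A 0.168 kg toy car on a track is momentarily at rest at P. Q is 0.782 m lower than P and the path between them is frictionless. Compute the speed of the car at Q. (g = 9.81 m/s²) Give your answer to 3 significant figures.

Mechanical energy is conserved (no friction): mgh = ½mv²
v = √(2gh) = √(2 × 9.81 × 0.782) = √15.343 = 3.917 m/s

v = 3.92 m/s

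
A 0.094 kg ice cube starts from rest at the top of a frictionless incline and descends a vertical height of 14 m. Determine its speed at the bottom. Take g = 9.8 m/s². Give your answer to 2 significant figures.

Mechanical energy is conserved (no friction): mgh = ½mv²
v = √(2gh) = √(2 × 9.8 × 14) = √274.40 = 16.57 m/s

v = 17 m/s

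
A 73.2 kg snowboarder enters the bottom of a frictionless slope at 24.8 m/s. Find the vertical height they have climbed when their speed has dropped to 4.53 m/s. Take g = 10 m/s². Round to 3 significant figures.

Energy balance between the two points: ½mv₁² = ½mv₂² + mgh
h = (v₁² − v₂²)/(2g) = (24.8² − 4.53²)/(2 × 10) = 29.73 m

h = 29.7 m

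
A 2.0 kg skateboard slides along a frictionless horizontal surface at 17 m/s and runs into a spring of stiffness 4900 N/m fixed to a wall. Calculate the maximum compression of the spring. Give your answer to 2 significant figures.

All KE is stored as spring PE at maximum compression: ½mv² = ½kx²
x = v√(m/k) = 17 × √(2.0/4900) = 0.3435 m

x = 0.34 m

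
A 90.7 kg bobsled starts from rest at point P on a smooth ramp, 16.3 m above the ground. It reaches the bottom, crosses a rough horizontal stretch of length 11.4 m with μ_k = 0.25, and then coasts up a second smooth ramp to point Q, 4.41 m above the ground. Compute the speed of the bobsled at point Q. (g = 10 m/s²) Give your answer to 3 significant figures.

v = 13.4 m/s

Energy at P: mgh₁ = (90.7)(10)(16.3) = 14784 J
Friction loss: W_f = μ_k mg d = 2585 J
At Q: ½mv² + mgh₂ = mgh₁ − W_f
½mv² = 14784 − 2585 − 3999.9 = 8199.3 J
v = √(2 × 8199.3/90.7) = 13.45 m/s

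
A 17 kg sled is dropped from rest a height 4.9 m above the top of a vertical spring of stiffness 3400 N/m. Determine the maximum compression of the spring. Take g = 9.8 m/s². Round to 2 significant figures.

Let x be the compression. The total drop is H + x, and the sled is instantaneously at rest at max compression, so energy conservation gives:
mg(H + x) = ½kx²
½(3400)x² − (17)(9.8)x − (17)(9.8)(4.9) = 0
1700x² − 166.6x − 816.3 = 0
x = [166.6 + √(27756 + 5.5511e+06)]/(2 × 1700) = 0.7437 m

x = 0.74 m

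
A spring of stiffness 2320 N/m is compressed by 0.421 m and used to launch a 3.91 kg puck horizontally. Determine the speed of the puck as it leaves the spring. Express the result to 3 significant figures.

v = 10.3 m/s

The puck leaves the spring when the spring is at natural length, so ½kx² = ½mv²
v = x√(k/m) = 0.421 × √(2320/3.91) = 10.26 m/s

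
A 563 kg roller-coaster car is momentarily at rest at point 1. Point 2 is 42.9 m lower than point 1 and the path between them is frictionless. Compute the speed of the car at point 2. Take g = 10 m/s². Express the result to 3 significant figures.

Energy conservation between the two points: mgh = ½mv²
v = √(2gh) = √(2 × 10 × 42.9) = √858.00 = 29.29 m/s

v = 29.3 m/s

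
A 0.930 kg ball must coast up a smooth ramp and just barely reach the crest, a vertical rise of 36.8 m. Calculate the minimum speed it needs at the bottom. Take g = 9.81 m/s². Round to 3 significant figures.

At the top it is momentarily at rest, so all KE converts to PE: ½mv² = mgh
v = √(2gh) = √(2 × 9.81 × 36.8) = 26.87 m/s

v = 26.9 m/s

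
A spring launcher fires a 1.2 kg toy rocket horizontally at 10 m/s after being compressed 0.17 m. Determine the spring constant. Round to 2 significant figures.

k = 4200 N/m

Energy stored in the spring equals the launch KE: ½kx² = ½mv²
k = mv²/x² = (1.2)(10)²/(0.17)² = 4152 N/m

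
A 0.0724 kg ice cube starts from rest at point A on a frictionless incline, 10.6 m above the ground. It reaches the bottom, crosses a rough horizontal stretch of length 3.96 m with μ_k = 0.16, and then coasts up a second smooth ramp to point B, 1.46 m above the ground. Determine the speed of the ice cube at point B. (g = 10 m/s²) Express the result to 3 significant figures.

v = 13.0 m/s

Energy at A: mgh₁ = (0.0724)(10)(10.6) = 7.6744 J
Friction loss: W_f = μ_k mg d = 0.4587 J
At B: ½mv² + mgh₂ = mgh₁ − W_f
½mv² = 7.6744 − 0.4587 − 1.0570 = 6.1586 J
v = √(2 × 6.1586/0.0724) = 13.04 m/s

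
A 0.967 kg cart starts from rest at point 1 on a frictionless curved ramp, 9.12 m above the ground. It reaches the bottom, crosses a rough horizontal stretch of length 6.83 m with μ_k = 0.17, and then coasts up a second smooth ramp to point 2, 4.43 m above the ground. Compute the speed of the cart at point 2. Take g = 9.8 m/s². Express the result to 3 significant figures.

Energy at 1: mgh₁ = (0.967)(9.8)(9.12) = 86.427 J
Friction loss: W_f = μ_k mg d = 11.00 J
At 2: ½mv² + mgh₂ = mgh₁ − W_f
½mv² = 86.427 − 11.00 − 41.981 = 33.442 J
v = √(2 × 33.442/0.967) = 8.317 m/s

v = 8.32 m/s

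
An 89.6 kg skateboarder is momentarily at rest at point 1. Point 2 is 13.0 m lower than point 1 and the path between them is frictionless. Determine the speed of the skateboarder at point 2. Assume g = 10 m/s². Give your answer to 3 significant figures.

v = 16.1 m/s

Energy conservation between the two points: mgh = ½mv²
v = √(2gh) = √(2 × 10 × 13.0) = √260.00 = 16.12 m/s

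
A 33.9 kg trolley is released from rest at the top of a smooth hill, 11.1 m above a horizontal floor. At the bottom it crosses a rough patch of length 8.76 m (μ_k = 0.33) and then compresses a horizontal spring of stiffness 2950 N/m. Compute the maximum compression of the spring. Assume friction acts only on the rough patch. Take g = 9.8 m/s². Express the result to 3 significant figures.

x = 1.36 m

Initial energy: E₁ = mgh = (33.9)(9.8)(11.1) = 3687.6 J
Friction removes W_f = μ_k mg d = (0.33)(33.9)(9.8)(8.76) = 960.4 J
Energy reaching the spring: E = 3687.6 − 960.4 = 2727.3 J
At max compression ½kx² = E ⇒ x = √(2E/k) = √(2 × 2727.3/2950) = 1.360 m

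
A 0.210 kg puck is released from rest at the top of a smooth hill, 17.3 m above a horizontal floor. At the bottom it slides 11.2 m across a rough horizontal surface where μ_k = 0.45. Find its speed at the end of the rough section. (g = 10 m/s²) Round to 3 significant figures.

v = 15.7 m/s

Energy bookkeeping (friction removes W_f = μ_k N d):
mgh = ½mv² + μ_k m g d
W_f = μ_k mg d = (0.45)(0.210)(10)(11.2) = 10.58 J
½mv² = mgh − W_f = 36.330 − 10.58 = 25.746 J
v = √(2 × 25.746/0.210) = 15.66 m/s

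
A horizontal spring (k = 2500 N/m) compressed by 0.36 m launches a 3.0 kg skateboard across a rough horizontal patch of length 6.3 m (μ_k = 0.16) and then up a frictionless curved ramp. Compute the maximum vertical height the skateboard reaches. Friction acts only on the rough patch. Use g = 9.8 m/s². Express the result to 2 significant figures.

h = 4.5 m

Spring energy: E₀ = ½kx² = ½(2500)(0.36)² = 162.00 J
Friction: W_f = μ_k mg d = (0.16)(3.0)(9.8)(6.3) = 29.64 J
Energy at base of ramp: E = 162.00 − 29.64 = 132.36 J
At max height all remaining energy is PE: mgh = E ⇒ h = E/(mg) = 132.36/(3.0 × 9.8) = 4.502 m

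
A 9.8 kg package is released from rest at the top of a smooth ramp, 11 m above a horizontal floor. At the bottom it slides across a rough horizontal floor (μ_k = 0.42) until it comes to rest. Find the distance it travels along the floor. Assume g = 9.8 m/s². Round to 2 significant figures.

d = 26 m

Energy at the top = energy at the end + work done against friction:
At rest all PE has been dissipated by friction: mgh = μ_k m g d
d = h/μ_k = 11/0.42 = 26.19 m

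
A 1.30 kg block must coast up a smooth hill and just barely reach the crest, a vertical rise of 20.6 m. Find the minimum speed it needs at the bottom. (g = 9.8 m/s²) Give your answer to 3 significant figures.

At the top it is momentarily at rest, so all KE converts to PE: ½mv² = mgh
v = √(2gh) = √(2 × 9.8 × 20.6) = 20.09 m/s

v = 20.1 m/s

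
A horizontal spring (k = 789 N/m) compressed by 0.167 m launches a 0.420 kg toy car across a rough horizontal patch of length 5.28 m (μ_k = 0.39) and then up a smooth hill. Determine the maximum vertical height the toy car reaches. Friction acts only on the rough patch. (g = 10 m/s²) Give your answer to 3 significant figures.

Spring energy: E₀ = ½kx² = ½(789)(0.167)² = 11.002 J
Friction: W_f = μ_k mg d = (0.39)(0.420)(10)(5.28) = 8.649 J
Energy at base of ramp: E = 11.002 − 8.649 = 2.3536 J
At max height all remaining energy is PE: mgh = E ⇒ h = E/(mg) = 2.3536/(0.420 × 10) = 0.5604 m

h = 0.560 m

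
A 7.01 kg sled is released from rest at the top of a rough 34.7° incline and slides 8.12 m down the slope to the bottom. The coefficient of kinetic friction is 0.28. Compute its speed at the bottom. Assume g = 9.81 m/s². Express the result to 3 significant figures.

v = 7.35 m/s

Work–energy: mg(L sinθ) − μ_k(mg cosθ)L = ½mv²
mgh = mgL sinθ = (7.01)(9.81)(8.12)sin34.7° = 317.88 J
W_f = μ_k mg cosθ · L = (0.28)(7.01)(9.81)cos34.7°·8.12 = 128.5 J
½mv² = 317.88 − 128.5 = 189.34 J
v = √(2 × 189.34/7.01) = 7.350 m/s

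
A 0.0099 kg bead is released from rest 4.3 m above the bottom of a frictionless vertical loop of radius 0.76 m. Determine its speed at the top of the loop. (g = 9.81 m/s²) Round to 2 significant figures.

Energy conservation: mgh = ½mv_top² + mg(2r)
v_top² = 2g(h − 2r) = 2(9.81)(4.3 − 1.520) = 54.54
v_top = 7.385 m/s

v = 7.4 m/s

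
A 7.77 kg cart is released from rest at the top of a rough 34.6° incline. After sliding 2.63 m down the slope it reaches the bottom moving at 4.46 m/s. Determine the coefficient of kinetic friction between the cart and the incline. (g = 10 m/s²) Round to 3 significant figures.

μ_k = 0.230

mgh = ½mv² + μ_k (mg cosθ) L, with h = L sinθ
mgL sinθ = 116.04 J; ½mv² = 77.279 J
W_f = 116.04 − 77.279 = 38.76 J
μ_k = W_f/(mg cosθ · L) = 38.76/(63.96 × 2.63) = 0.2304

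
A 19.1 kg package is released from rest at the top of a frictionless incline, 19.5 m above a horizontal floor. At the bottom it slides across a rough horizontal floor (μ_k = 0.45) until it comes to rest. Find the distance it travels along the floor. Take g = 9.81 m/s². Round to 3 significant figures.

d = 43.3 m

Applying the work–energy principle:
At rest all PE has been dissipated by friction: mgh = μ_k m g d
d = h/μ_k = 19.5/0.45 = 43.33 m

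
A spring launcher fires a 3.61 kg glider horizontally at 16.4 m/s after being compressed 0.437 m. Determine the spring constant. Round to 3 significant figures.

k = 5080 N/m

Energy stored in the spring equals the launch KE: ½kx² = ½mv²
k = mv²/x² = (3.61)(16.4)²/(0.437)² = 5084 N/m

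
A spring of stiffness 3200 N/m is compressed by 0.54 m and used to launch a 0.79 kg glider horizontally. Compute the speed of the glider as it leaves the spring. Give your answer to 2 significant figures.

v = 34 m/s

Conservation of energy: ½kx² = ½mv²
v = x√(k/m) = 0.54 × √(3200/0.79) = 34.37 m/s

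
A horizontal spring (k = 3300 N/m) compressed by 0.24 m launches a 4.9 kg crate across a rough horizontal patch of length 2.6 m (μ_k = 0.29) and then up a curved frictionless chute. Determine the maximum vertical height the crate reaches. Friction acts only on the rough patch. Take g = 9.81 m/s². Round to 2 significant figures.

h = 1.2 m

Spring energy: E₀ = ½kx² = ½(3300)(0.24)² = 95.040 J
Friction: W_f = μ_k mg d = (0.29)(4.9)(9.81)(2.6) = 36.24 J
Energy at base of ramp: E = 95.040 − 36.24 = 58.796 J
At max height all remaining energy is PE: mgh = E ⇒ h = E/(mg) = 58.796/(4.9 × 9.81) = 1.223 m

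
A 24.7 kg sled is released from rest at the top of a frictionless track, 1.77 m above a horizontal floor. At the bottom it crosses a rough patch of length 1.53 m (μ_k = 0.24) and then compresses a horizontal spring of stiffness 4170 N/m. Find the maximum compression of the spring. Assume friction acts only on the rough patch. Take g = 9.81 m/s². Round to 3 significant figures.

Initial energy: E₁ = mgh = (24.7)(9.81)(1.77) = 428.88 J
Friction removes W_f = μ_k mg d = (0.24)(24.7)(9.81)(1.53) = 88.98 J
Energy reaching the spring: E = 428.88 − 88.98 = 339.91 J
At max compression ½kx² = E ⇒ x = √(2E/k) = √(2 × 339.91/4170) = 0.4038 m

x = 0.404 m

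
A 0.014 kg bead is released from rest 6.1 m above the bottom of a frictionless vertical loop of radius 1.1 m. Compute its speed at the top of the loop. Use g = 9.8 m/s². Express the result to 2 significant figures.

Energy conservation: mgh = ½mv_top² + mg(2r)
v_top² = 2g(h − 2r) = 2(9.8)(6.1 − 2.200) = 76.44
v_top = 8.743 m/s

v = 8.7 m/s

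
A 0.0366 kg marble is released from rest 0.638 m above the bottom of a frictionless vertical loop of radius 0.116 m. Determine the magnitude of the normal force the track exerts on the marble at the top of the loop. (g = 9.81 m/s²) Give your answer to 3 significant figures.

N = 2.15 N

Energy from release to top (height 2r): mgh = ½mv_top² + mg(2r)
v_top² = 2g(h − 2r) = 2(9.81)(0.638 − 0.2320) = 7.9657 m²/s²
At the top, both N and weight point toward the centre: N + mg = mv_top²/r
N = m(v_top²/r − g) = 0.0366(7.9657/0.116 − 9.81) = 2.154 N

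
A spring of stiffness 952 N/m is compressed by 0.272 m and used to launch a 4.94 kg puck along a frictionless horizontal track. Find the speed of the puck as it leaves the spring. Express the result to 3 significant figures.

v = 3.78 m/s

Conservation of energy: ½kx² = ½mv²
v = x√(k/m) = 0.272 × √(952/4.94) = 3.776 m/s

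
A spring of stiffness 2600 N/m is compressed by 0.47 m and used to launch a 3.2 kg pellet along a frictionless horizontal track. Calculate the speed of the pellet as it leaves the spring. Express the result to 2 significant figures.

The pellet leaves the spring when the spring is at natural length, so ½kx² = ½mv²
v = x√(k/m) = 0.47 × √(2600/3.2) = 13.40 m/s

v = 13 m/s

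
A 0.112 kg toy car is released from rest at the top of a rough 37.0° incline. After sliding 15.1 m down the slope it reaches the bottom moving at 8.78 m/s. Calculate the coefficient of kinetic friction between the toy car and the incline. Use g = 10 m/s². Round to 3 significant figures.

mgh = ½mv² + μ_k (mg cosθ) L, with h = L sinθ
mgL sinθ = 10.178 J; ½mv² = 4.3170 J
W_f = 10.178 − 4.3170 = 5.861 J
μ_k = W_f/(mg cosθ · L) = 5.861/(0.8945 × 15.1) = 0.4339

μ_k = 0.434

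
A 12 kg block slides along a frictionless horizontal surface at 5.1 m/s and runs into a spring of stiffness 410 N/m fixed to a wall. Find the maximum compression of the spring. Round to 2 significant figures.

x = 0.87 m

All KE is stored as spring PE at maximum compression: ½mv² = ½kx²
x = v√(m/k) = 5.1 × √(12/410) = 0.8725 m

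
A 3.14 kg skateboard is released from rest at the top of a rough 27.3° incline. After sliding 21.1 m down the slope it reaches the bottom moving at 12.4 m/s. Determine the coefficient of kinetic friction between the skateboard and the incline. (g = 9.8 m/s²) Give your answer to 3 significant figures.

mgh = ½mv² + μ_k (mg cosθ) L, with h = L sinθ
mgL sinθ = 297.80 J; ½mv² = 241.40 J
W_f = 297.80 − 241.40 = 56.39 J
μ_k = W_f/(mg cosθ · L) = 56.39/(27.34 × 21.1) = 0.09774

μ_k = 0.0977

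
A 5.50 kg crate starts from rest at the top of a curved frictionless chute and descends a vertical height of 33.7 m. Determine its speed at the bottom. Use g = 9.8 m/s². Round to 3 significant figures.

By conservation of mechanical energy, mgh = ½mv²
v = √(2gh) = √(2 × 9.8 × 33.7) = √660.52 = 25.70 m/s

v = 25.7 m/s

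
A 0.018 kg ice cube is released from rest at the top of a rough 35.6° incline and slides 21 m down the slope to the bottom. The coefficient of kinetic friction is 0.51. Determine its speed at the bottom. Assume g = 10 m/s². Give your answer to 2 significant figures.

v = 8.4 m/s

Work–energy: mg(L sinθ) − μ_k(mg cosθ)L = ½mv²
mgh = mgL sinθ = (0.018)(10)(21)sin35.6° = 2.2004 J
W_f = μ_k mg cosθ · L = (0.51)(0.018)(10)cos35.6°·21 = 1.567 J
½mv² = 2.2004 − 1.567 = 0.63293 J
v = √(2 × 0.63293/0.018) = 8.386 m/s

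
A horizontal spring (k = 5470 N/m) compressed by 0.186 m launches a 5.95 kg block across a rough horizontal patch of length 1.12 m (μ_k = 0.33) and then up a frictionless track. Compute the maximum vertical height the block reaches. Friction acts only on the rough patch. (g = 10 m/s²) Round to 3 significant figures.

Spring energy: E₀ = ½kx² = ½(5470)(0.186)² = 94.620 J
Friction: W_f = μ_k mg d = (0.33)(5.95)(10)(1.12) = 21.99 J
Energy at base of ramp: E = 94.620 − 21.99 = 72.629 J
At max height all remaining energy is PE: mgh = E ⇒ h = E/(mg) = 72.629/(5.95 × 10) = 1.221 m

h = 1.22 m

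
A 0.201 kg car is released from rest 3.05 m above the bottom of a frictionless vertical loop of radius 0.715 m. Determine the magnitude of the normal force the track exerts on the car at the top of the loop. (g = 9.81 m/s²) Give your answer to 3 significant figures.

N = 6.96 N

Energy from release to top (height 2r): mgh = ½mv_top² + mg(2r)
v_top² = 2g(h − 2r) = 2(9.81)(3.05 − 1.430) = 31.784 m²/s²
At the top, both N and weight point toward the centre: N + mg = mv_top²/r
N = m(v_top²/r − g) = 0.201(31.784/0.715 − 9.81) = 6.963 N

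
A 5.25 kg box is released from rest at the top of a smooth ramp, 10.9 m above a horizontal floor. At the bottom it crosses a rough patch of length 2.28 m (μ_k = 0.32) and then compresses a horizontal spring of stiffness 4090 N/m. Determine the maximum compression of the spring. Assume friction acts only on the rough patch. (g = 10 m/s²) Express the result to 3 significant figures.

x = 0.511 m

Initial energy: E₁ = mgh = (5.25)(10)(10.9) = 572.25 J
Friction removes W_f = μ_k mg d = (0.32)(5.25)(10)(2.28) = 38.30 J
Energy reaching the spring: E = 572.25 − 38.30 = 533.95 J
At max compression ½kx² = E ⇒ x = √(2E/k) = √(2 × 533.95/4090) = 0.5110 m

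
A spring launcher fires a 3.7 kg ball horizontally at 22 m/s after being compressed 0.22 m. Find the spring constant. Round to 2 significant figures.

k = 37000 N/m

½kx² = ½mv²
k = mv²/x² = (3.7)(22)²/(0.22)² = 37000 N/m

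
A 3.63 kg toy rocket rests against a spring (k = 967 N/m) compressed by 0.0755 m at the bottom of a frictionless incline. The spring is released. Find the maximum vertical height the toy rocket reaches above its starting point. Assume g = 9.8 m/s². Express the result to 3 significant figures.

Energy conservation from release to the highest point: ½kx² = mgh
h = kx²/(2mg) = (967)(0.0755)²/(2 × 3.63 × 9.8) = 0.07747 m

h = 0.0775 m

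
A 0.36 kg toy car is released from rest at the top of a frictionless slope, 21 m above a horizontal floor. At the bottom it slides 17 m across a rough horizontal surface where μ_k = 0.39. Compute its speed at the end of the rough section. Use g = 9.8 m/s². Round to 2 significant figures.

v = 17 m/s

Energy bookkeeping (friction removes W_f = μ_k N d):
mgh = ½mv² + μ_k m g d
W_f = μ_k mg d = (0.39)(0.36)(9.8)(17) = 23.39 J
½mv² = mgh − W_f = 74.088 − 23.39 = 50.697 J
v = √(2 × 50.697/0.36) = 16.78 m/s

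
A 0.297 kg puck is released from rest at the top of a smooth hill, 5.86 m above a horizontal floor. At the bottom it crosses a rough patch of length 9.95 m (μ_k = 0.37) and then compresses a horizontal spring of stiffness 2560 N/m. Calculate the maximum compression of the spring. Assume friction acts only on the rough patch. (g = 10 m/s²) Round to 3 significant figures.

Initial energy: E₁ = mgh = (0.297)(10)(5.86) = 17.404 J
Friction removes W_f = μ_k mg d = (0.37)(0.297)(10)(9.95) = 10.93 J
Energy reaching the spring: E = 17.404 − 10.93 = 6.4701 J
At max compression ½kx² = E ⇒ x = √(2E/k) = √(2 × 6.4701/2560) = 0.07110 m

x = 0.0711 m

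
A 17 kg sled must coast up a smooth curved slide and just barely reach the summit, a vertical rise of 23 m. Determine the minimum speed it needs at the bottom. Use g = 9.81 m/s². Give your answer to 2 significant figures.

v = 21 m/s

At the top it is momentarily at rest, so all KE converts to PE: ½mv² = mgh
v = √(2gh) = √(2 × 9.81 × 23) = 21.24 m/s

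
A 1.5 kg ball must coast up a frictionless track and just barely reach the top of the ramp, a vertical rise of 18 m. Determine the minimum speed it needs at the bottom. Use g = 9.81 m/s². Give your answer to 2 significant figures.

At the top it is momentarily at rest, so all KE converts to PE: ½mv² = mgh
v = √(2gh) = √(2 × 9.81 × 18) = 18.79 m/s

v = 19 m/s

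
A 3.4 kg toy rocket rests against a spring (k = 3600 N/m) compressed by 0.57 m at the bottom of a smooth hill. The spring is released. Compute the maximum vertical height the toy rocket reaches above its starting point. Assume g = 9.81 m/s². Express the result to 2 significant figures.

At maximum height the toy rocket is at rest, so ½kx² = mgh
h = kx²/(2mg) = (3600)(0.57)²/(2 × 3.4 × 9.81) = 17.53 m

h = 18 m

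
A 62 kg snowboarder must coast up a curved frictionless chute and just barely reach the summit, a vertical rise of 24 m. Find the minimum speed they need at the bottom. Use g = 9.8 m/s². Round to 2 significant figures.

v = 22 m/s

At the top they are momentarily at rest, so all KE converts to PE: ½mv² = mgh
v = √(2gh) = √(2 × 9.8 × 24) = 21.69 m/s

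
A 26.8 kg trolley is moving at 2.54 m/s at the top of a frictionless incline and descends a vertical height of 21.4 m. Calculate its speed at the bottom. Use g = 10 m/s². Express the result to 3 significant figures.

By conservation of mechanical energy, ½mv₀² + mgh = ½mv²
v² = v₀² + 2gh = (2.54)² + 2(10)(21.4) = 434.45
v = √434.45 = 20.84 m/s

v = 20.8 m/s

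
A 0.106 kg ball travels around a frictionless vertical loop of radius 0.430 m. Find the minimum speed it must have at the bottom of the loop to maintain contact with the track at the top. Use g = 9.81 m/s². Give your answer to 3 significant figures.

At the top: mg = mv_top²/r ⇒ v_top² = gr = 4.218 m²/s²
Energy from bottom to top (height 2r): ½mv_bot² = ½mv_top² + mg(2r)
v_bot² = gr + 4gr = 5gr = 21.09
v_bot = √(5gr) = 4.593 m/s

v = 4.59 m/s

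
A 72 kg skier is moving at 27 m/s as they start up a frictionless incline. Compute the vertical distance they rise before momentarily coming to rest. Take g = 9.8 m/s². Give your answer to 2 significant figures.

Setting KE at the bottom equal to PE gained: ½mv² = mgh
h = v²/(2g) = 27²/(2 × 9.8) = 37.19 m

h = 37 m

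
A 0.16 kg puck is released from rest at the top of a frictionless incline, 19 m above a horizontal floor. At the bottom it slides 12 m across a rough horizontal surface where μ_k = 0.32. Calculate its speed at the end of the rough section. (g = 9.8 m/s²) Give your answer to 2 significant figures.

v = 17 m/s

Energy bookkeeping (friction removes W_f = μ_k N d):
mgh = ½mv² + μ_k m g d
W_f = μ_k mg d = (0.32)(0.16)(9.8)(12) = 6.021 J
½mv² = mgh − W_f = 29.792 − 6.021 = 23.771 J
v = √(2 × 23.771/0.16) = 17.24 m/s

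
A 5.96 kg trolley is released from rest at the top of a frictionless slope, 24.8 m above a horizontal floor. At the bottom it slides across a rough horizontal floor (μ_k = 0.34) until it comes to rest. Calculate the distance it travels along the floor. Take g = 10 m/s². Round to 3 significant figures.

Energy at the top = energy at the end + work done against friction:
At rest all PE has been dissipated by friction: mgh = μ_k m g d
d = h/μ_k = 24.8/0.34 = 72.94 m

d = 72.9 m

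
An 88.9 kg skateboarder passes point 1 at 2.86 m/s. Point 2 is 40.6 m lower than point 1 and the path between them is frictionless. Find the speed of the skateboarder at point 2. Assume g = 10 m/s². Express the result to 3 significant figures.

v = 28.6 m/s

Equating total energy at the two states: ½mv₀² + mgh = ½mv²
The mass cancels from both sides.
v² = v₀² + 2gh = (2.86)² + 2(10)(40.6) = 820.18
v = √820.18 = 28.64 m/s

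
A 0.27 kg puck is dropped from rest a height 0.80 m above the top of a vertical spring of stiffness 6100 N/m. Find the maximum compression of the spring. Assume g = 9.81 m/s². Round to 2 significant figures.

x = 0.027 m

Let x be the compression. The total drop is H + x, and the puck is instantaneously at rest at max compression, so energy conservation gives:
mg(H + x) = ½kx²
½(6100)x² − (0.27)(9.81)x − (0.27)(9.81)(0.80) = 0
3050x² − 2.649x − 2.119 = 0
x = [2.649 + √(7.016 + 25851)]/(2 × 3050) = 0.02680 m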